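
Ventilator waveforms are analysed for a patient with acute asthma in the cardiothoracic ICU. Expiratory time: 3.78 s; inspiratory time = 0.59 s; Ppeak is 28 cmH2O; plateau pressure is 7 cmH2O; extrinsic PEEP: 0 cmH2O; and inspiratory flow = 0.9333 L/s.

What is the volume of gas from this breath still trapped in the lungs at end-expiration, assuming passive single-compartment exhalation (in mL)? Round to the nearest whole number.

65

Vt = flow × Ti = 0.9333 L/s × 0.59 s × 1000 mL/L = 550.65 mL.
R = (PIP − Pplat)/V̇ = (28 − 7) / 0.9333 = 21.0/0.9333 = 22.501 cmH2O·s/L.
C = Vt/(Pplat − PEEP) = 550.65 / (7 − 0) = 550.65/7.0 = 78.664 mL/cmH2O.
τ = R × C = 22.501 × 0.07866 L/cmH2O = 1.77 s.
Fraction remaining = e^(−Te/τ) = e^(−3.78/1.77) = 0.1182.
Trapped volume = 550.65 × 0.1182 = 65.087 mL.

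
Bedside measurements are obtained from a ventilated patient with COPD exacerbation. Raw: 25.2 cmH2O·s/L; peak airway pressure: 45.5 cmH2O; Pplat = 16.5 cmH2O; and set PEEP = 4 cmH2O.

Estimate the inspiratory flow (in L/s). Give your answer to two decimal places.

1.15

flow = (PIP − Pplat) / Raw = 29.0 / 25.2 = 1.151 L/s.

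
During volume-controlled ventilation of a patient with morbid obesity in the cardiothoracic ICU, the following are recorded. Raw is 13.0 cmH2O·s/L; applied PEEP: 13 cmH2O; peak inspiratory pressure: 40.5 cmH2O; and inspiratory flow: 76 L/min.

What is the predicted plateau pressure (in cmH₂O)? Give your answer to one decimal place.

Flow: 76 L/min ÷ 60 = 1.2667 L/s.
Pplat = PIP − Raw × flow = 40.5 − 13.0 × 1.2667 = 40.5 − 16.467 = 24.033 cmH2O.

24.0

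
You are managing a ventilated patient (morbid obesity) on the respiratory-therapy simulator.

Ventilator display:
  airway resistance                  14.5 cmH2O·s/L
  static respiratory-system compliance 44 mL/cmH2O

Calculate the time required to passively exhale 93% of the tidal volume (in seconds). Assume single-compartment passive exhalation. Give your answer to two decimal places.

1.70

τ = R × C = 14.5 × 44 mL/cmH2O = 14.5 × 0.044 L/cmH2O = 0.638 s.
Exhaled fraction f = 1 − e^(−t/τ) → t = −τ·ln(1 − f) = −0.638·ln(0.07) = 1.697 s.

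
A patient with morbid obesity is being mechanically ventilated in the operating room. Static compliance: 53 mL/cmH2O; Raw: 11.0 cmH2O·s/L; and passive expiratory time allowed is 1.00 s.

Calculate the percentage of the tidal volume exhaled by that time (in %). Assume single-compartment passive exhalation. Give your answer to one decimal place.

τ = R × C = 11.0 × 53 mL/cmH2O = 11.0 × 0.053 L/cmH2O = 0.583 s.
Passive exhalation: V(t)/V₀ = e^(−t/τ) = e^(−1.00/0.583) = 0.1799.
Fraction exhaled = 1 − 0.1799 = 0.8201 → 82.01%.

82.0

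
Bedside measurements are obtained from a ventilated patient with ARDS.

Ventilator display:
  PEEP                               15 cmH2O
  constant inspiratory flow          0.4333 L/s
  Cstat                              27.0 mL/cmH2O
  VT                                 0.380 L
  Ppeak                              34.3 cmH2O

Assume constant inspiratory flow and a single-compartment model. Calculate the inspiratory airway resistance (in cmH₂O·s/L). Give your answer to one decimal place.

12.1

Equation of motion (constant flow): PIP = Vt/C + R·V̇ + PEEP.
R·V̇ = PIP − Vt/C − PEEP = 34.3 − 380/27.0 − 15 = 34.3 − 14.074 − 15 = 5.226 cmH2O.
R = 5.226 / 0.4333 = 12.061 cmH2O·s/L.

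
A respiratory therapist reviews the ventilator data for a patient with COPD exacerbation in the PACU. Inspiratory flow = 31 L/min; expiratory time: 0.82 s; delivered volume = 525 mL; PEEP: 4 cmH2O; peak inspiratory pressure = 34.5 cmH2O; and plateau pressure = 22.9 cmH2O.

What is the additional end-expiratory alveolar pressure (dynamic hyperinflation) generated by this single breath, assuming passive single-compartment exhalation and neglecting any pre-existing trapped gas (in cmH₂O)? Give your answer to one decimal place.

5.1

Flow: 31 L/min ÷ 60 = 0.5167 L/s.
R = (PIP − Pplat)/V̇ = (34.5 − 22.9) / 0.5167 = 11.6/0.5167 = 22.45 cmH2O·s/L.
C = Vt/(Pplat − PEEP) = 525.0 / (22.9 − 4) = 525.0/18.9 = 27.778 mL/cmH2O.
τ = R × C = 22.45 × 0.02778 L/cmH2O = 0.6237 s.
Fraction remaining = e^(−Te/τ) = e^(−0.82/0.6237) = 0.2685; trapped volume = 525.0 × 0.2685 = 140.96 mL.
Additional alveolar pressure from trapping ≈ V_trapped / C = 140.96 / 27.778 = 5.075 cmH2O.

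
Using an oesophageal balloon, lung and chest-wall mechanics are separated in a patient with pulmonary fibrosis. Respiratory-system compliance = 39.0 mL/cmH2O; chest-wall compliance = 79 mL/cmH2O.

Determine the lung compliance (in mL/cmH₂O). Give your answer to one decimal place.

1/CL = 1/Crs − 1/Ccw.
1/CL = 1/39.0 − 1/79 = 0.01298.
CL = 77.042 mL/cmH2O.

77.0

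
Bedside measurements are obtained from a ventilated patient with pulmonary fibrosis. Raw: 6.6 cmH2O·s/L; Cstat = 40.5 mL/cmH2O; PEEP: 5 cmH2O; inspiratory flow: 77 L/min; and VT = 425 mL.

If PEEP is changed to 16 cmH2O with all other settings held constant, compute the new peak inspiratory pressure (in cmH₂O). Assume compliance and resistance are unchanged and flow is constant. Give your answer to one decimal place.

35.0

Flow: 77 L/min ÷ 60 = 1.2833 L/s.
PIP = Vt/C + R·V̇ + PEEP (constant-flow equation of motion).
Only the baseline term changes: ΔPIP = ΔPEEP = 16 − 5 = 11.0 cmH2O.
Original PIP = 425/40.5 + 6.6×1.2833 + 5 = 23.964 cmH2O; new PIP = 23.964 + (11.0) = 34.964 cmH2O.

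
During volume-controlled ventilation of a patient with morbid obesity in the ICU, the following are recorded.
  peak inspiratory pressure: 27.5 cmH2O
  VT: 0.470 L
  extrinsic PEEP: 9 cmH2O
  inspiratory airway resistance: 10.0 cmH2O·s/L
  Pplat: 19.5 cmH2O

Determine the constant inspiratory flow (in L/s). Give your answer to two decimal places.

flow = (PIP − Pplat) / Raw = 8.0 / 10.0 = 0.8 L/s.

0.80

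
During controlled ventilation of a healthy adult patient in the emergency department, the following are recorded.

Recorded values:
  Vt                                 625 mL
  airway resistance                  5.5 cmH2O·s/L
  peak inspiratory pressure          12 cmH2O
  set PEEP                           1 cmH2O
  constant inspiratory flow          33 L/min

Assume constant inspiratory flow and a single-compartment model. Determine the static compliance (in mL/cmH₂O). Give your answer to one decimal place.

Flow: 33 L/min ÷ 60 = 0.55 L/s.
Equation of motion (constant flow): PIP = Vt/C + R·V̇ + PEEP.
Vt/C = PIP − R·V̇ − PEEP = 12 − 5.5×0.55 − 1 = 12 − 3.025 − 1 = 7.975 cmH2O.
C = Vt / 7.975 = 625 / 7.975 = 78.37 mL/cmH2O.

78.4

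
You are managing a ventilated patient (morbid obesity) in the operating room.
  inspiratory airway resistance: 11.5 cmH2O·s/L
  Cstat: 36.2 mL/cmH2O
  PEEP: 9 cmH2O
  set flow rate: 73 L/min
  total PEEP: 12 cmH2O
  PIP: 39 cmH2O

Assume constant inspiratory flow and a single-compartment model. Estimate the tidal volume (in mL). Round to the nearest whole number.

471

Flow: 73 L/min ÷ 60 = 1.2167 L/s.
Total PEEP = 12 cmH2O (set 9 + intrinsic 3); this is the baseline alveolar pressure.
Equation of motion (constant flow): PIP = Vt/C + R·V̇ + PEEP.
Vt/C = PIP − R·V̇ − PEEP = 39 − 13.992 − 12 = 13.008 cmH2O.
Vt = C × 13.008 = 36.2 × 13.008 = 470.89 mL.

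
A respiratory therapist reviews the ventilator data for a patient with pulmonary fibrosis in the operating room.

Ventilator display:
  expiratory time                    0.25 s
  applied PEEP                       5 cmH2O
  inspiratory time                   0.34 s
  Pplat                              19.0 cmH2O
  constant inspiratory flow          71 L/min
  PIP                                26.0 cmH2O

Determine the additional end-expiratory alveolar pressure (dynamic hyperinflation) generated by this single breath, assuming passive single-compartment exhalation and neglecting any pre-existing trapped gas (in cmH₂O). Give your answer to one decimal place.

3.2

Flow: 71 L/min ÷ 60 = 1.1833 L/s.
Vt = flow × Ti = 1.1833 L/s × 0.34 s × 1000 mL/L = 402.32 mL.
R = (PIP − Pplat)/V̇ = (26.0 − 19.0) / 1.1833 = 7.0/1.1833 = 5.916 cmH2O·s/L.
C = Vt/(Pplat − PEEP) = 402.32 / (19.0 − 5) = 402.32/14.0 = 28.737 mL/cmH2O.
τ = R × C = 5.916 × 0.02874 L/cmH2O = 0.17 s.
Fraction remaining = e^(−Te/τ) = e^(−0.25/0.17) = 0.2298; trapped volume = 402.32 × 0.2298 = 92.453 mL.
Additional alveolar pressure from trapping ≈ V_trapped / C = 92.453 / 28.737 = 3.217 cmH2O.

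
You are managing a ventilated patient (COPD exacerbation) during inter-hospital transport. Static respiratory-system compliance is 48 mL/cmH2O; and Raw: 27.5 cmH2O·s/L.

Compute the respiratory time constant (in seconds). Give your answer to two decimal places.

τ = R × C = 27.5 × 48 mL/cmH2O = 27.5 × 0.048 L/cmH2O = 1.32 s.

1.32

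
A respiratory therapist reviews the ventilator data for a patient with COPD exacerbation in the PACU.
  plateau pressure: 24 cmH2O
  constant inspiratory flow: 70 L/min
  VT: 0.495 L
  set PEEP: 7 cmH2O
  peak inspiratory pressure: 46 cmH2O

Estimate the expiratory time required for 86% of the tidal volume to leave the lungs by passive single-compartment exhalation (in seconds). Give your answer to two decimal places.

1.08

Flow: 70 L/min ÷ 60 = 1.1667 L/s.
R = (PIP − Pplat)/V̇ = (46 − 24) / 1.1667 = 22.0/1.1667 = 18.857 cmH2O·s/L.
C = Vt/(Pplat − PEEP) = 495.0 / (24 − 7) = 495.0/17.0 = 29.118 mL/cmH2O.
τ = R × C = 18.857 × 0.02912 L/cmH2O = 0.5491 s.
t = −τ·ln(1 − 0.86) = −0.5491·ln(0.14) = 1.08 s.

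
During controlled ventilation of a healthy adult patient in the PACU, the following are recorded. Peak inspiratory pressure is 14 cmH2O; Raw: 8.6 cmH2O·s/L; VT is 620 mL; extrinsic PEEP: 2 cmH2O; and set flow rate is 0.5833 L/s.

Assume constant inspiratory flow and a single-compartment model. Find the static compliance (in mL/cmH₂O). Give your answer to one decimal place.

Equation of motion (constant flow): PIP = Vt/C + R·V̇ + PEEP.
Vt/C = PIP − R·V̇ − PEEP = 14 − 8.6×0.5833 − 2 = 14 − 5.016 − 2 = 6.984 cmH2O.
C = Vt / 6.984 = 620 / 6.984 = 88.774 mL/cmH2O.

88.8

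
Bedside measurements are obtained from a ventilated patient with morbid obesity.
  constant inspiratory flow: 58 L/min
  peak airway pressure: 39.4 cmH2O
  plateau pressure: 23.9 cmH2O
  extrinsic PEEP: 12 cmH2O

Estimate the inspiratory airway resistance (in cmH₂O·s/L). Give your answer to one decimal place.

Flow: 58 L/min ÷ 60 = 0.9667 L/s.
Raw = (PIP − Pplat) / flow = (39.4 − 23.9) / 0.9667 = 15.5 / 0.9667 = 16.034 cmH2O·s/L.

16.0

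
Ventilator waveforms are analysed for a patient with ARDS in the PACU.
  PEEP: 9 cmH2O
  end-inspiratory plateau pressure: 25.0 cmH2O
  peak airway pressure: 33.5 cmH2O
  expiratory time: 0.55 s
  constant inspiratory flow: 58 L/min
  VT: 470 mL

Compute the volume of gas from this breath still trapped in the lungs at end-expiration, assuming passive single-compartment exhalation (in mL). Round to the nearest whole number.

56

Flow: 58 L/min ÷ 60 = 0.9667 L/s.
R = (PIP − Pplat)/V̇ = (33.5 − 25.0) / 0.9667 = 8.5/0.9667 = 8.793 cmH2O·s/L.
C = Vt/(Pplat − PEEP) = 470.0 / (25.0 − 9) = 470.0/16.0 = 29.375 mL/cmH2O.
τ = R × C = 8.793 × 0.02938 L/cmH2O = 0.2583 s.
Fraction remaining = e^(−Te/τ) = e^(−0.55/0.2583) = 0.1189.
Trapped volume = 470.0 × 0.1189 = 55.883 mL.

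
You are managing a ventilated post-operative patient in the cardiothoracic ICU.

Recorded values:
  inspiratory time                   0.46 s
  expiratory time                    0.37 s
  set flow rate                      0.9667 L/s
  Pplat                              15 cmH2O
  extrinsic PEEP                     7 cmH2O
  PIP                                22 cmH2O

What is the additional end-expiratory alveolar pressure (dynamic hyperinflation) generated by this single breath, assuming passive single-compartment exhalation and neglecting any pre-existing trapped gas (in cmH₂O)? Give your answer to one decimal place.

3.2

Vt = flow × Ti = 0.9667 L/s × 0.46 s × 1000 mL/L = 444.68 mL.
R = (PIP − Pplat)/V̇ = (22 − 15) / 0.9667 = 7.0/0.9667 = 7.241 cmH2O·s/L.
C = Vt/(Pplat − PEEP) = 444.68 / (15 − 7) = 444.68/8.0 = 55.585 mL/cmH2O.
τ = R × C = 7.241 × 0.05559 L/cmH2O = 0.4025 s.
Fraction remaining = e^(−Te/τ) = e^(−0.37/0.4025) = 0.3988; trapped volume = 444.68 × 0.3988 = 177.34 mL.
Additional alveolar pressure from trapping ≈ V_trapped / C = 177.34 / 55.585 = 3.19 cmH2O.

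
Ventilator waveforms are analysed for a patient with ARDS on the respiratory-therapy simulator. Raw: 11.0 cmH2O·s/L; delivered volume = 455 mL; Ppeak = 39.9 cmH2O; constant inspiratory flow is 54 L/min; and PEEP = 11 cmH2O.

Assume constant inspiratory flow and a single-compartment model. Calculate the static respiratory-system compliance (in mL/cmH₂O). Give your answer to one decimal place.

Flow: 54 L/min ÷ 60 = 0.9 L/s.
Equation of motion (constant flow): PIP = Vt/C + R·V̇ + PEEP.
Vt/C = PIP − R·V̇ − PEEP = 39.9 − 11.0×0.9 − 11 = 39.9 − 9.9 − 11 = 19.0 cmH2O.
C = Vt / 19.0 = 455 / 19.0 = 23.947 mL/cmH2O.

23.9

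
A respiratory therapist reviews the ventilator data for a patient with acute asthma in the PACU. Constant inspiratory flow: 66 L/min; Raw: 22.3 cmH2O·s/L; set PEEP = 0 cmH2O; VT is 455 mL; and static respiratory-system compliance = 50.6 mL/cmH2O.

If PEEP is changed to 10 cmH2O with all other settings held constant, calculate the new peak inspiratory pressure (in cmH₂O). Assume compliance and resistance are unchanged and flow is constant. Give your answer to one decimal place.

43.5

Flow: 66 L/min ÷ 60 = 1.1 L/s.
PIP = Vt/C + R·V̇ + PEEP (constant-flow equation of motion).
Only the baseline term changes: ΔPIP = ΔPEEP = 10 − 0 = 10.0 cmH2O.
Original PIP = 455/50.6 + 22.3×1.1 + 0 = 33.522 cmH2O; new PIP = 33.522 + (10.0) = 43.522 cmH2O.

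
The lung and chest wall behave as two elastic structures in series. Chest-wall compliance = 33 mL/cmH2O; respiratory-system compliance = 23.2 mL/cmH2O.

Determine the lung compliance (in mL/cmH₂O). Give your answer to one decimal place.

78.1

1/CL = 1/Crs − 1/Ccw.
1/CL = 1/23.2 − 1/33 = 0.0128.
CL = 78.125 mL/cmH2O.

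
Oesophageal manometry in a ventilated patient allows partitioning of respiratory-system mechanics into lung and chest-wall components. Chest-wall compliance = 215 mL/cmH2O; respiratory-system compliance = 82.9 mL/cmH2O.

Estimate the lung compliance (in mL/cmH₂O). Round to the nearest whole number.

1/CL = 1/Crs − 1/Ccw.
1/CL = 1/82.9 − 1/215 = 0.007412.
CL = 134.92 mL/cmH2O.

135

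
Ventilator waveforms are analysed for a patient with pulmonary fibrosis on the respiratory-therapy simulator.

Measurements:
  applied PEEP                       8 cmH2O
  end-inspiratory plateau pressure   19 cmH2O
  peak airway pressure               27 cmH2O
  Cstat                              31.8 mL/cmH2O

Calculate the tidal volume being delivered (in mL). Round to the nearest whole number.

Vt = Cstat × (Pplat − PEEP) = 31.8 × (19 − 8) = 31.8 × 11.0 = 349.8 mL.

350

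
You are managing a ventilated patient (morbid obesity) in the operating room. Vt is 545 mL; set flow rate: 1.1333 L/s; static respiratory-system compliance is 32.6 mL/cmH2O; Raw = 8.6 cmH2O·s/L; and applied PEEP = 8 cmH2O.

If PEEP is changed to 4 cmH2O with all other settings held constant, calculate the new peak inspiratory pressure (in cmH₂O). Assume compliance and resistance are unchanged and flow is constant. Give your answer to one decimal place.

30.5

PIP = Vt/C + R·V̇ + PEEP (constant-flow equation of motion).
Only the baseline term changes: ΔPIP = ΔPEEP = 4 − 8 = -4.0 cmH2O.
Original PIP = 545/32.6 + 8.6×1.1333 + 8 = 34.464 cmH2O; new PIP = 34.464 + (-4.0) = 30.464 cmH2O.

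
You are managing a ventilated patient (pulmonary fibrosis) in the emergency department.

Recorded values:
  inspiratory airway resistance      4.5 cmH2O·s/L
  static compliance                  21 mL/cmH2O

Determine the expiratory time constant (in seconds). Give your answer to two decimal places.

0.09

τ = R × C = 4.5 × 21 mL/cmH2O = 4.5 × 0.021 L/cmH2O = 0.0945 s.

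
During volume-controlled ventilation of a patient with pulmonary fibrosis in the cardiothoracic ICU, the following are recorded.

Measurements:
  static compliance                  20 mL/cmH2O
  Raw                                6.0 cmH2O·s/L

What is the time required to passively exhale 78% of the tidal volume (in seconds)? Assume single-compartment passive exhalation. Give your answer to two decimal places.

τ = R × C = 6.0 × 20 mL/cmH2O = 6.0 × 0.020 L/cmH2O = 0.12 s.
Exhaled fraction f = 1 − e^(−t/τ) → t = −τ·ln(1 − f) = −0.12·ln(0.22) = 0.1817 s.

0.18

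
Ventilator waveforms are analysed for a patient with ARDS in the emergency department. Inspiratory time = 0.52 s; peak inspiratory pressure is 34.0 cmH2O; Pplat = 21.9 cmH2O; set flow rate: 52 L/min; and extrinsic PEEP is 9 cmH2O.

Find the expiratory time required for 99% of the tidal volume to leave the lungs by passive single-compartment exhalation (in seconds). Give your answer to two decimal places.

Flow: 52 L/min ÷ 60 = 0.8667 L/s.
Vt = flow × Ti = 0.8667 L/s × 0.52 s × 1000 mL/L = 450.68 mL.
R = (PIP − Pplat)/V̇ = (34.0 − 21.9) / 0.8667 = 12.1/0.8667 = 13.961 cmH2O·s/L.
C = Vt/(Pplat − PEEP) = 450.68 / (21.9 − 9) = 450.68/12.9 = 34.936 mL/cmH2O.
τ = R × C = 13.961 × 0.03494 L/cmH2O = 0.4878 s.
t = −τ·ln(1 − 0.99) = −0.4878·ln(0.01) = 2.246 s.

2.25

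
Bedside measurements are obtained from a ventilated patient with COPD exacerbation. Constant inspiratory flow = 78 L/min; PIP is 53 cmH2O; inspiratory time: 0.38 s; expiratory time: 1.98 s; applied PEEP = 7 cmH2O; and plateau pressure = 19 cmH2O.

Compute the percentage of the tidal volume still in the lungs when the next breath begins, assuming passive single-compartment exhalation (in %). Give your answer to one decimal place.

15.9

Flow: 78 L/min ÷ 60 = 1.3 L/s.
Vt = flow × Ti = 1.3 L/s × 0.38 s × 1000 mL/L = 494.0 mL.
R = (PIP − Pplat)/V̇ = (53 − 19) / 1.3 = 34.0/1.3 = 26.154 cmH2O·s/L.
C = Vt/(Pplat − PEEP) = 494.0 / (19 − 7) = 494.0/12.0 = 41.167 mL/cmH2O.
τ = R × C = 26.154 × 0.04117 L/cmH2O = 1.077 s.
Fraction remaining at end-expiration = e^(−Te/τ) = e^(−1.98/1.077) = 0.1591 → 15.91%.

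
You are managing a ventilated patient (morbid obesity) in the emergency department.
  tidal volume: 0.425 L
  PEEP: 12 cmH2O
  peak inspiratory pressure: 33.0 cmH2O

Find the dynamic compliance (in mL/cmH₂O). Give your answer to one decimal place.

Dynamic compliance = Vt / (PIP − PEEP) = 425 / (33.0 − 12) = 425 / 21.0 = 20.238 mL/cmH2O.

20.2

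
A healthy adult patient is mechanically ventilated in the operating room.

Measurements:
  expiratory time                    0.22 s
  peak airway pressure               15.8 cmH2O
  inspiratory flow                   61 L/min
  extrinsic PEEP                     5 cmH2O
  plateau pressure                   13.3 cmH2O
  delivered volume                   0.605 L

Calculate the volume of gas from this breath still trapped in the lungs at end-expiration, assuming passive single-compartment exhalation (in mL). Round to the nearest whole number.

Flow: 61 L/min ÷ 60 = 1.0167 L/s.
R = (PIP − Pplat)/V̇ = (15.8 − 13.3) / 1.0167 = 2.5/1.0167 = 2.459 cmH2O·s/L.
C = Vt/(Pplat − PEEP) = 605.0 / (13.3 − 5) = 605.0/8.3 = 72.892 mL/cmH2O.
τ = R × C = 2.459 × 0.07289 L/cmH2O = 0.1792 s.
Fraction remaining = e^(−Te/τ) = e^(−0.22/0.1792) = 0.293.
Trapped volume = 605.0 × 0.293 = 177.27 mL.

177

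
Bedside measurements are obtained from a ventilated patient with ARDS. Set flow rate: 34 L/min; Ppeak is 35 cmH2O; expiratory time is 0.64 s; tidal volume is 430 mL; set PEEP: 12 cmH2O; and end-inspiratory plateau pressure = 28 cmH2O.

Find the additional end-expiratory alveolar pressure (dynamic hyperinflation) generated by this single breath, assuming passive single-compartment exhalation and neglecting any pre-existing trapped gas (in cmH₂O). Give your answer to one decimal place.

2.3

Flow: 34 L/min ÷ 60 = 0.5667 L/s.
R = (PIP − Pplat)/V̇ = (35 − 28) / 0.5667 = 7.0/0.5667 = 12.352 cmH2O·s/L.
C = Vt/(Pplat − PEEP) = 430.0 / (28 − 12) = 430.0/16.0 = 26.875 mL/cmH2O.
τ = R × C = 12.352 × 0.02688 L/cmH2O = 0.332 s.
Fraction remaining = e^(−Te/τ) = e^(−0.64/0.332) = 0.1455; trapped volume = 430.0 × 0.1455 = 62.565 mL.
Additional alveolar pressure from trapping ≈ V_trapped / C = 62.565 / 26.875 = 2.328 cmH2O.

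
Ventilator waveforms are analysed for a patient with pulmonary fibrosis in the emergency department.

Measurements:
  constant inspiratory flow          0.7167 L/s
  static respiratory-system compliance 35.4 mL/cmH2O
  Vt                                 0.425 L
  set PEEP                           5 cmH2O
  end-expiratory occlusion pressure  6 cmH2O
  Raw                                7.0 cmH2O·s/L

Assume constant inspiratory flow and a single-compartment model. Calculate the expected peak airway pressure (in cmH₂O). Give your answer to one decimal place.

23.0

Total PEEP = 6 cmH2O (set 5 + intrinsic 1); this is the baseline alveolar pressure.
Equation of motion (constant flow): PIP = Vt/C + R·V̇ + PEEP.
PIP = 425/35.4 + 7.0×0.7167 + 6 = 12.006 + 5.017 + 6 = 23.023 cmH2O.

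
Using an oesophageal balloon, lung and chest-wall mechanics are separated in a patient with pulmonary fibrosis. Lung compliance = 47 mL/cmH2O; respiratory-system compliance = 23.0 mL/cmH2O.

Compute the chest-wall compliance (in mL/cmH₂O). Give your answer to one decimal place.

45.0

1/Ccw = 1/Crs − 1/CL.
1/Ccw = 1/23.0 − 1/47 = 0.0222.
Ccw = 45.045 mL/cmH2O.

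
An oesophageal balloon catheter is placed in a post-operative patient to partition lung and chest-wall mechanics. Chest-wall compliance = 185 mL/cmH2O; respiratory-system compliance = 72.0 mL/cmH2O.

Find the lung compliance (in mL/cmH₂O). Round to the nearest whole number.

118

1/CL = 1/Crs − 1/Ccw.
1/CL = 1/72.0 − 1/185 = 0.008483.
CL = 117.88 mL/cmH2O.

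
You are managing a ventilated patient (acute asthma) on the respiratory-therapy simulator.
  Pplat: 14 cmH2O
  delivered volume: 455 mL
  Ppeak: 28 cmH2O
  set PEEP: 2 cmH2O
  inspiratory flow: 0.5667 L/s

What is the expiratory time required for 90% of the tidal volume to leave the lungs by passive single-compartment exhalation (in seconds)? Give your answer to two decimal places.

2.16

R = (PIP − Pplat)/V̇ = (28 − 14) / 0.5667 = 14.0/0.5667 = 24.704 cmH2O·s/L.
C = Vt/(Pplat − PEEP) = 455.0 / (14 − 2) = 455.0/12.0 = 37.917 mL/cmH2O.
τ = R × C = 24.704 × 0.03792 L/cmH2O = 0.9368 s.
t = −τ·ln(1 − 0.90) = −0.9368·ln(0.1) = 2.157 s.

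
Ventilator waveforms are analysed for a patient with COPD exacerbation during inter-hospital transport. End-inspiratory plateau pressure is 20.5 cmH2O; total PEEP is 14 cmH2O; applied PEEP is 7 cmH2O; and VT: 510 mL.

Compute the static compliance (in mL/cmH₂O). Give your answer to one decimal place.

78.5

End-expiratory occlusion gives total PEEP = 14 cmH2O (intrinsic PEEP = 14 − 7 = 7). Use total PEEP for the elastic gradient.
Cstat = Vt / (Pplat − PEEPtotal) = 510 / (20.5 − 14) = 510 / 6.5 = 78.462 mL/cmH2O.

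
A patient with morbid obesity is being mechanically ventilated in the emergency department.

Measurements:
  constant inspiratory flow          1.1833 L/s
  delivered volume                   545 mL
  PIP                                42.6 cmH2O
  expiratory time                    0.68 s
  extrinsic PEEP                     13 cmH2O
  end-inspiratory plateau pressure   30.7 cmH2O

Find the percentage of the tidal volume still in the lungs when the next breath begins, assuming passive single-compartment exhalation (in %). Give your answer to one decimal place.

11.1

R = (PIP − Pplat)/V̇ = (42.6 − 30.7) / 1.1833 = 11.9/1.1833 = 10.057 cmH2O·s/L.
C = Vt/(Pplat − PEEP) = 545.0 / (30.7 − 13) = 545.0/17.7 = 30.791 mL/cmH2O.
τ = R × C = 10.057 × 0.03079 L/cmH2O = 0.3097 s.
Fraction remaining at end-expiration = e^(−Te/τ) = e^(−0.68/0.3097) = 0.1113 → 11.13%.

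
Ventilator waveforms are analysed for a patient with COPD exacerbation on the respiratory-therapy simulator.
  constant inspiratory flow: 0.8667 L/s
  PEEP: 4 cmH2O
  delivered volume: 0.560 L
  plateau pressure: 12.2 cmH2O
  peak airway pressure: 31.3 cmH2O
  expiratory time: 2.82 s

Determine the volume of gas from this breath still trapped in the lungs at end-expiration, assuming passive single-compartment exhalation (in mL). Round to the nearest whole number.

R = (PIP − Pplat)/V̇ = (31.3 − 12.2) / 0.8667 = 19.1/0.8667 = 22.038 cmH2O·s/L.
C = Vt/(Pplat − PEEP) = 560.0 / (12.2 − 4) = 560.0/8.2 = 68.293 mL/cmH2O.
τ = R × C = 22.038 × 0.06829 L/cmH2O = 1.505 s.
Fraction remaining = e^(−Te/τ) = e^(−2.82/1.505) = 0.1535.
Trapped volume = 560.0 × 0.1535 = 85.96 mL.

86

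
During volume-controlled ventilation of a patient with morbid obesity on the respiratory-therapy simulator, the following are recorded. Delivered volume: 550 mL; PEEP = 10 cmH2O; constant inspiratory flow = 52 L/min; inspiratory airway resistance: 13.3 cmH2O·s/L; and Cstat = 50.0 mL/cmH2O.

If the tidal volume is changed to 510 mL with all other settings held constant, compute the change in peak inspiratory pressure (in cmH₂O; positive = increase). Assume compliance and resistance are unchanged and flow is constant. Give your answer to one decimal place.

PIP = Vt/C + R·V̇ + PEEP (constant-flow equation of motion).
Only the elastic term changes: ΔPIP = ΔVt / C = (510 − 550) / 50.0 = -0.8 cmH2O.

-0.8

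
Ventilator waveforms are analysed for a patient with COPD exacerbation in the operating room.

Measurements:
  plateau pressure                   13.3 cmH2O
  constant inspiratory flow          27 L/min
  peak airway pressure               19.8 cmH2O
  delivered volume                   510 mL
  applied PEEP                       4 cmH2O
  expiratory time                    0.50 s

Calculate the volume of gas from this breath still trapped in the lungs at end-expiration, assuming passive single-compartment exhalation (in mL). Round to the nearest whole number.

271

Flow: 27 L/min ÷ 60 = 0.45 L/s.
R = (PIP − Pplat)/V̇ = (19.8 − 13.3) / 0.45 = 6.5/0.45 = 14.444 cmH2O·s/L.
C = Vt/(Pplat − PEEP) = 510.0 / (13.3 − 4) = 510.0/9.3 = 54.839 mL/cmH2O.
τ = R × C = 14.444 × 0.05484 L/cmH2O = 0.7921 s.
Fraction remaining = e^(−Te/τ) = e^(−0.50/0.7921) = 0.5319.
Trapped volume = 510.0 × 0.5319 = 271.27 mL.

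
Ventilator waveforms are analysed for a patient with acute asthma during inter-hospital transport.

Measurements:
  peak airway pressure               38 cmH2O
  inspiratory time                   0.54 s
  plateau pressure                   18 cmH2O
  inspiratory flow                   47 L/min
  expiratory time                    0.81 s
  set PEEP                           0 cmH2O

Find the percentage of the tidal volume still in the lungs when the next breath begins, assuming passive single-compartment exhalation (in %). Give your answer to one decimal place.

25.9

Flow: 47 L/min ÷ 60 = 0.7833 L/s.
Vt = flow × Ti = 0.7833 L/s × 0.54 s × 1000 mL/L = 422.98 mL.
R = (PIP − Pplat)/V̇ = (38 − 18) / 0.7833 = 20.0/0.7833 = 25.533 cmH2O·s/L.
C = Vt/(Pplat − PEEP) = 422.98 / (18 − 0) = 422.98/18.0 = 23.499 mL/cmH2O.
τ = R × C = 25.533 × 0.0235 L/cmH2O = 0.6 s.
Fraction remaining at end-expiration = e^(−Te/τ) = e^(−0.81/0.6) = 0.2592 → 25.92%.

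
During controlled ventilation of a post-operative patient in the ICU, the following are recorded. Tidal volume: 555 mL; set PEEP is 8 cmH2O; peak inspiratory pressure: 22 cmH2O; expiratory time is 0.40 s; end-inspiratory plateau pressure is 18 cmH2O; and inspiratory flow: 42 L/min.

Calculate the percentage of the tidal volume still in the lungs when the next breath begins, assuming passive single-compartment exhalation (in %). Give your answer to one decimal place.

Flow: 42 L/min ÷ 60 = 0.7 L/s.
R = (PIP − Pplat)/V̇ = (22 − 18) / 0.7 = 4.0/0.7 = 5.714 cmH2O·s/L.
C = Vt/(Pplat − PEEP) = 555.0 / (18 − 8) = 555.0/10.0 = 55.5 mL/cmH2O.
τ = R × C = 5.714 × 0.0555 L/cmH2O = 0.3171 s.
Fraction remaining at end-expiration = e^(−Te/τ) = e^(−0.40/0.3171) = 0.2832 → 28.32%.

28.3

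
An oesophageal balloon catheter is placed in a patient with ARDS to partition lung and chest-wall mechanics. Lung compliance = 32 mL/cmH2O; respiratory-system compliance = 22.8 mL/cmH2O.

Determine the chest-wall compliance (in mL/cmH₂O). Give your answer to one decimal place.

1/Ccw = 1/Crs − 1/CL.
1/Ccw = 1/22.8 − 1/32 = 0.01261.
Ccw = 79.302 mL/cmH2O.

79.3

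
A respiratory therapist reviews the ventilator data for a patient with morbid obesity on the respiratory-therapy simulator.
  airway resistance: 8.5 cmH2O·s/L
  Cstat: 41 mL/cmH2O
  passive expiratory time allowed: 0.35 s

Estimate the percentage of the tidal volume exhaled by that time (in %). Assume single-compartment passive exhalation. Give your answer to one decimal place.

63.4

τ = R × C = 8.5 × 41 mL/cmH2O = 8.5 × 0.041 L/cmH2O = 0.3485 s.
Passive exhalation: V(t)/V₀ = e^(−t/τ) = e^(−0.35/0.3485) = 0.3663.
Fraction exhaled = 1 − 0.3663 = 0.6337 → 63.37%.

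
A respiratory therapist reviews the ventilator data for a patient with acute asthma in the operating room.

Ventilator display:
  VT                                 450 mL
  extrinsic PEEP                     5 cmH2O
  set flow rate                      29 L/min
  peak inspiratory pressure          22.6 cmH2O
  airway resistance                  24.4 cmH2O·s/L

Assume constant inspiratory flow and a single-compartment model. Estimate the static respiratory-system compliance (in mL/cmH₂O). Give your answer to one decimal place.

Flow: 29 L/min ÷ 60 = 0.4833 L/s.
Equation of motion (constant flow): PIP = Vt/C + R·V̇ + PEEP.
Vt/C = PIP − R·V̇ − PEEP = 22.6 − 24.4×0.4833 − 5 = 22.6 − 11.793 − 5 = 5.807 cmH2O.
C = Vt / 5.807 = 450 / 5.807 = 77.493 mL/cmH2O.

77.5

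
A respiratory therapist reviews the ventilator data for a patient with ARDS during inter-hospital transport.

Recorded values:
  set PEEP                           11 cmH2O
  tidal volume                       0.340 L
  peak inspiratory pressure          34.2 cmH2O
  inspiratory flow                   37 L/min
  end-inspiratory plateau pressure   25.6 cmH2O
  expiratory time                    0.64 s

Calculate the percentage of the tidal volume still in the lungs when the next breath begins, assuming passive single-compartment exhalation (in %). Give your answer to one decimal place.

Flow: 37 L/min ÷ 60 = 0.6167 L/s.
R = (PIP − Pplat)/V̇ = (34.2 − 25.6) / 0.6167 = 8.6/0.6167 = 13.945 cmH2O·s/L.
C = Vt/(Pplat − PEEP) = 340.0 / (25.6 − 11) = 340.0/14.6 = 23.288 mL/cmH2O.
τ = R × C = 13.945 × 0.02329 L/cmH2O = 0.3248 s.
Fraction remaining at end-expiration = e^(−Te/τ) = e^(−0.64/0.3248) = 0.1394 → 13.94%.

13.9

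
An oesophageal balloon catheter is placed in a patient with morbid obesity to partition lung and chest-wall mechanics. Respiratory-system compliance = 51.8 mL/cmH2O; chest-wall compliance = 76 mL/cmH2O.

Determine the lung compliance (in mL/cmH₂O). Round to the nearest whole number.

1/CL = 1/Crs − 1/Ccw.
1/CL = 1/51.8 − 1/76 = 0.006147.
CL = 162.68 mL/cmH2O.

163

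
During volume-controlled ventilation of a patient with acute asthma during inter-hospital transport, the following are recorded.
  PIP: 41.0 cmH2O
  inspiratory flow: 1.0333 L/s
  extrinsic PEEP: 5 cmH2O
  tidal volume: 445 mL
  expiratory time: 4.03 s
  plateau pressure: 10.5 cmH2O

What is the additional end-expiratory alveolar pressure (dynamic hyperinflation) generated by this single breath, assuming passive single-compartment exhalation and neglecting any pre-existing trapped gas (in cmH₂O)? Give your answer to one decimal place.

R = (PIP − Pplat)/V̇ = (41.0 − 10.5) / 1.0333 = 30.5/1.0333 = 29.517 cmH2O·s/L.
C = Vt/(Pplat − PEEP) = 445.0 / (10.5 − 5) = 445.0/5.5 = 80.909 mL/cmH2O.
τ = R × C = 29.517 × 0.08091 L/cmH2O = 2.388 s.
Fraction remaining = e^(−Te/τ) = e^(−4.03/2.388) = 0.185; trapped volume = 445.0 × 0.185 = 82.325 mL.
Additional alveolar pressure from trapping ≈ V_trapped / C = 82.325 / 80.909 = 1.018 cmH2O.

1.0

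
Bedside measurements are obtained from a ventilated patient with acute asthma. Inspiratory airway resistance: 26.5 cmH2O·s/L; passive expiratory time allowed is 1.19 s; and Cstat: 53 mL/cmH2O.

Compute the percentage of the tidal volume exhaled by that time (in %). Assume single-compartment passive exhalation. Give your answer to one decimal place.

57.1

τ = R × C = 26.5 × 53 mL/cmH2O = 26.5 × 0.053 L/cmH2O = 1.405 s.
Passive exhalation: V(t)/V₀ = e^(−t/τ) = e^(−1.19/1.405) = 0.4287.
Fraction exhaled = 1 − 0.4287 = 0.5713 → 57.13%.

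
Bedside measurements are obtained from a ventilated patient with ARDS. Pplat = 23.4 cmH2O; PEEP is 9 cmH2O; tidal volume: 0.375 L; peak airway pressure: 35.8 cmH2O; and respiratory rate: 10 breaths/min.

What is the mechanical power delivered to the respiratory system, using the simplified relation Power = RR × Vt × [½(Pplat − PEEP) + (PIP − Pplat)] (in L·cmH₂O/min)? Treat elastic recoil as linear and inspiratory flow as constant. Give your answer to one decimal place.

Per-breath work = Vt × [½(Pplat−PEEP) + (PIP−Pplat)] = 0.375 × [0.5×14.4 + 12.4] = 0.375 × 19.6 = 7.35 L·cmH2O.
Power = 10 × 7.35 = 73.5 L·cmH2O/min.

73.5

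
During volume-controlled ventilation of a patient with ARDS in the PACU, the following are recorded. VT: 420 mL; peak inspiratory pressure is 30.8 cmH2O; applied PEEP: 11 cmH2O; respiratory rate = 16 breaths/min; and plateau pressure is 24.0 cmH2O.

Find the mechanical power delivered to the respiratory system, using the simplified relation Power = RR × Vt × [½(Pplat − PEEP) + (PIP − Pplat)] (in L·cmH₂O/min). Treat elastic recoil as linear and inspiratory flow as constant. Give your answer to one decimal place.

Per-breath work = Vt × [½(Pplat−PEEP) + (PIP−Pplat)] = 0.420 × [0.5×13.0 + 6.8] = 0.420 × 13.3 = 5.586 L·cmH2O.
Power = 16 × 5.586 = 89.376 L·cmH2O/min.

89.4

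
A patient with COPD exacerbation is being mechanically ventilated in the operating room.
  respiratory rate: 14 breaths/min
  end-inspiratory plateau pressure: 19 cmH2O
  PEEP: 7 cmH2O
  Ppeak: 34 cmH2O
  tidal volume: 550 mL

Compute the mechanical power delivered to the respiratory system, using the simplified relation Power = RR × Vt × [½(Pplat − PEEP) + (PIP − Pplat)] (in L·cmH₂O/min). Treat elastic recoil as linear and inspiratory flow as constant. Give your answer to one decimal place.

161.7

Per-breath work = Vt × [½(Pplat−PEEP) + (PIP−Pplat)] = 0.550 × [0.5×12.0 + 15.0] = 0.550 × 21.0 = 11.55 L·cmH2O.
Power = 14 × 11.55 = 161.7 L·cmH2O/min.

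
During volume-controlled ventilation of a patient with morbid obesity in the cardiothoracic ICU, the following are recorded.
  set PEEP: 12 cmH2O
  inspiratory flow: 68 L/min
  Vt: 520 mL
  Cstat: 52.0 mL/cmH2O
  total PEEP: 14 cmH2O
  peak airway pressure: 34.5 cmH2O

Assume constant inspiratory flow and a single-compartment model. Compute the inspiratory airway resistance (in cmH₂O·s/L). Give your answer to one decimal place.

9.3

Flow: 68 L/min ÷ 60 = 1.1333 L/s.
Total PEEP = 14 cmH2O (set 12 + intrinsic 2); this is the baseline alveolar pressure.
Equation of motion (constant flow): PIP = Vt/C + R·V̇ + PEEP.
R·V̇ = PIP − Vt/C − PEEP = 34.5 − 520/52.0 − 14 = 34.5 − 10.0 − 14 = 10.5 cmH2O.
R = 10.5 / 1.1333 = 9.265 cmH2O·s/L.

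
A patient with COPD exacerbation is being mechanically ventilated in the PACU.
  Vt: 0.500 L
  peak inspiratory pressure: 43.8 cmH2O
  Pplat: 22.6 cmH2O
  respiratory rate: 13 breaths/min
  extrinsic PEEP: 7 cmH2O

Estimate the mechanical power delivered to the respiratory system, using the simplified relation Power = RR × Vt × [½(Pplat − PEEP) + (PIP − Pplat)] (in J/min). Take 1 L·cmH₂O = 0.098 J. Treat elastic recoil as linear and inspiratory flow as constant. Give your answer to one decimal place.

18.5

Per-breath work = Vt × [½(Pplat−PEEP) + (PIP−Pplat)] = 0.500 × [0.5×15.6 + 21.2] = 0.500 × 29.0 = 14.5 L·cmH2O.
Power = 13 × 14.5 = 188.5 L·cmH2O/min.
× 0.098 J/(L·cmH2O) → 18.473 J/min.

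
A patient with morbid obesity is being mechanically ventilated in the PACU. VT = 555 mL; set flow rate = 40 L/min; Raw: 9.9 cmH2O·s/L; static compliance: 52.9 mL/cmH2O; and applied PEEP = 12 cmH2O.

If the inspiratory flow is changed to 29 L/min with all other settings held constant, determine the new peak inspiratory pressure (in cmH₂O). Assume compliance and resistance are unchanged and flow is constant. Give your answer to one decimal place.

27.3

Flow: 40 L/min ÷ 60 = 0.6667 L/s.
New flow: 29 L/min ÷ 60 = 0.4833 L/s.
PIP = Vt/C + R·V̇ + PEEP (constant-flow equation of motion).
Only the resistive term changes: ΔPIP = R × ΔV̇ = 9.9 × (0.4833 − 0.6667) = 9.9 × -0.1834 = -1.816 cmH2O.
Original PIP = 555/52.9 + 9.9×0.6667 + 12 = 29.092 cmH2O; new PIP = 29.092 + (-1.816) = 27.276 cmH2O.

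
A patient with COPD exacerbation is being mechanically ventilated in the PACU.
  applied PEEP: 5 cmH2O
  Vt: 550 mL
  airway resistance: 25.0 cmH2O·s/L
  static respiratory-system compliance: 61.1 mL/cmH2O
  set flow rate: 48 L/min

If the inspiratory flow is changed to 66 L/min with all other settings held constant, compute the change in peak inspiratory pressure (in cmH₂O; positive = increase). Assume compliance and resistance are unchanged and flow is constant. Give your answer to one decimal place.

Flow: 48 L/min ÷ 60 = 0.8 L/s.
New flow: 66 L/min ÷ 60 = 1.1 L/s.
PIP = Vt/C + R·V̇ + PEEP (constant-flow equation of motion).
Only the resistive term changes: ΔPIP = R × ΔV̇ = 25.0 × (1.1 − 0.8) = 25.0 × 0.3 = 7.5 cmH2O.

7.5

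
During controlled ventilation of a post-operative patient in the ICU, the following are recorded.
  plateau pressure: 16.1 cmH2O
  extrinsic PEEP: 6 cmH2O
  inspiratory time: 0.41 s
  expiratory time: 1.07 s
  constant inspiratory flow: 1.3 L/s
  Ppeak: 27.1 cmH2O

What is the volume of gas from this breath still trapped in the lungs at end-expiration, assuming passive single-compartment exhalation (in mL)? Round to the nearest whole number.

Vt = flow × Ti = 1.3 L/s × 0.41 s × 1000 mL/L = 533.0 mL.
R = (PIP − Pplat)/V̇ = (27.1 − 16.1) / 1.3 = 11.0/1.3 = 8.462 cmH2O·s/L.
C = Vt/(Pplat − PEEP) = 533.0 / (16.1 − 6) = 533.0/10.1 = 52.772 mL/cmH2O.
τ = R × C = 8.462 × 0.05277 L/cmH2O = 0.4465 s.
Fraction remaining = e^(−Te/τ) = e^(−1.07/0.4465) = 0.09104.
Trapped volume = 533.0 × 0.09104 = 48.524 mL.

49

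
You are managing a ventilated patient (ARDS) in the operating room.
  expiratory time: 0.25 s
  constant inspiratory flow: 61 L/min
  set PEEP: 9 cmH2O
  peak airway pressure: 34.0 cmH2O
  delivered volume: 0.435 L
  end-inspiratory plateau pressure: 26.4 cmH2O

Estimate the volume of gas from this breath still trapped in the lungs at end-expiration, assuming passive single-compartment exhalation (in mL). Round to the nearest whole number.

114

Flow: 61 L/min ÷ 60 = 1.0167 L/s.
R = (PIP − Pplat)/V̇ = (34.0 − 26.4) / 1.0167 = 7.6/1.0167 = 7.475 cmH2O·s/L.
C = Vt/(Pplat − PEEP) = 435.0 / (26.4 − 9) = 435.0/17.4 = 25.0 mL/cmH2O.
τ = R × C = 7.475 × 0.025 L/cmH2O = 0.1869 s.
Fraction remaining = e^(−Te/τ) = e^(−0.25/0.1869) = 0.2625.
Trapped volume = 435.0 × 0.2625 = 114.19 mL.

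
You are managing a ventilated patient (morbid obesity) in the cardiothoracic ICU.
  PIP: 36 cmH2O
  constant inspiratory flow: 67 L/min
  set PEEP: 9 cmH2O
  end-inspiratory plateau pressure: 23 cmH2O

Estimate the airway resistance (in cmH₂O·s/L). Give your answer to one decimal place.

11.6

Flow: 67 L/min ÷ 60 = 1.1167 L/s.
Raw = (PIP − Pplat) / flow = (36 − 23) / 1.1167 = 13.0 / 1.1167 = 11.641 cmH2O·s/L.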